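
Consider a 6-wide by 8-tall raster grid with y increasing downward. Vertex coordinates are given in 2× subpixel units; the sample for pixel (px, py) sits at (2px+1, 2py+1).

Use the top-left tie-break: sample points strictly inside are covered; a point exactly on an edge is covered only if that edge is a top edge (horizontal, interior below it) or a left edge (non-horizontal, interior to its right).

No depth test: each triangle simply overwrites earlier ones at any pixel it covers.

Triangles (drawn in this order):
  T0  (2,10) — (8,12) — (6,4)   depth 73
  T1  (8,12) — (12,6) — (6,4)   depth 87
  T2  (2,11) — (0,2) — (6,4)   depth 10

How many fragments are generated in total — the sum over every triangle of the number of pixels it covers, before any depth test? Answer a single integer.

T0:
  2·area = 44  (B↔C swapped to make it positive)
  edge (2, 10)→(6, 4): d=(4,-6) top-left  bias=+0
  edge (6, 4)→(8, 12): d=(2,8) right/bottom  bias=-1
  edge (8, 12)→(2, 10): d=(-6,-2) top-left  bias=+0
    (2,3)@(5, 7): e=[6,14,24] → #
    (3,3)@(7, 7): e=[18,-2,28] → ·
    (1,4)@(3, 9): e=[2,34,8] → #
    (3,4)@(7, 9): e=[26,2,16] → #
    (4,4)@(9, 9): e=[38,-14,20] → ·
    (1,5)@(3, 11): e=[10,38,-4] → ·
    (2,5)@(5, 11): e=[22,22,0] → #  [on edge]
    (4,5)@(9, 11): e=[46,-10,8] → ·
    (2,6)@(5, 13): e=[30,26,-12] → ·
    (3,6)@(7, 13): e=[42,10,-8] → ·
    (5,6)@(11, 13): e=[66,-22,0] → ·  [on edge]
  covered (6 px):
    · · · · · ·
    · · · · · ·
    · · · · · ·
    · · # · · ·
    · # # # · ·
    · · # # · ·
    · · · · · ·
    · · · · · ·
T1:
  2·area = 44  (B↔C swapped to make it positive)
  edge (8, 12)→(6, 4): d=(-2,-8) top-left  bias=+0
  edge (6, 4)→(12, 6): d=(6,2) right/bottom  bias=-1
  edge (12, 6)→(8, 12): d=(-4,6) right/bottom  bias=-1
    (1,1)@(3, 3): e=[-22,0,66] → ·  [on edge]
    (3,2)@(7, 5): e=[6,4,34] → #
    (4,2)@(9, 5): e=[22,0,22] → ·  [on edge]
    (3,3)@(7, 7): e=[2,16,26] → #
    (4,3)@(9, 7): e=[18,12,14] → #
    (5,3)@(11, 7): e=[34,8,2] → #
    (3,4)@(7, 9): e=[-2,28,18] → ·
    (4,4)@(9, 9): e=[14,24,6] → #
    (5,4)@(11, 9): e=[30,20,-6] → ·
    (4,5)@(9, 11): e=[10,36,-2] → ·
  covered (5 px):
    · · · · · ·
    · · · · · ·
    · · · # · ·
    · · · # # #
    · · · · # ·
    · · · · · ·
    · · · · · ·
    · · · · · ·
T2:
  2·area = 50
  edge (2, 11)→(0, 2): d=(-2,-9) top-left  bias=+0
  edge (0, 2)→(6, 4): d=(6,2) right/bottom  bias=-1
  edge (6, 4)→(2, 11): d=(-4,7) right/bottom  bias=-1
    (0,1)@(1, 3): e=[7,4,39] → #
    (1,1)@(3, 3): e=[25,0,25] → ·  [on edge]
    (0,2)@(1, 5): e=[3,16,31] → #
    (1,2)@(3, 5): e=[21,12,17] → #
    (2,2)@(5, 5): e=[39,8,3] → #
    (3,2)@(7, 5): e=[57,4,-11] → ·
    (4,2)@(9, 5): e=[75,0,-25] → ·  [on edge]
    (0,3)@(1, 7): e=[-1,28,23] → ·
    (1,3)@(3, 7): e=[17,24,9] → #
    (2,3)@(5, 7): e=[35,20,-5] → ·
    (1,4)@(3, 9): e=[13,36,1] → #
    (2,4)@(5, 9): e=[31,32,-13] → ·
  covered (6 px):
    · · · · · ·
    # · · · · ·
    # # # · · ·
    · # · · · ·
    · # · · · ·
    · · · · · ·
    · · · · · ·
    · · · · · ·

Final: 17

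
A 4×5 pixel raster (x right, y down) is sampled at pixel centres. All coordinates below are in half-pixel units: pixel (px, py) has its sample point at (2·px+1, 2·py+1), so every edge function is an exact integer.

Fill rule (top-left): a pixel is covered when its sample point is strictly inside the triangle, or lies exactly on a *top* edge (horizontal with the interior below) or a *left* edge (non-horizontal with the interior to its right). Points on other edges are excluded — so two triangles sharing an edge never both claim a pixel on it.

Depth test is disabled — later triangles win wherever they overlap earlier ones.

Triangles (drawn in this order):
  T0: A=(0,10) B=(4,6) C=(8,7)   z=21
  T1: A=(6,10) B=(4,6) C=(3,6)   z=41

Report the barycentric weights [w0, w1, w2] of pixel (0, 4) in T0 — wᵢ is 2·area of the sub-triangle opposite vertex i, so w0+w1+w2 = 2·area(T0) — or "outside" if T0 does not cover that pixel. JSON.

T0:
  2·area = 20
  edge (0, 10)→(4, 6): d=(4,-4) top-left  bias=+0
  edge (4, 6)→(8, 7): d=(4,1) right/bottom  bias=-1
  edge (8, 7)→(0, 10): d=(-8,3) right/bottom  bias=-1
    (3,1)@(7, 3): e=[0,-15,35] → ·  [on edge]
    (2,2)@(5, 5): e=[0,-5,25] → ·  [on edge]
    (1,3)@(3, 7): e=[0,5,15] → █  [on edge]
    (2,3)@(5, 7): e=[8,3,9] → █
    (3,3)@(7, 7): e=[16,1,3] → █
    (0,4)@(1, 9): e=[0,15,5] → █  [on edge]
    (1,4)@(3, 9): e=[8,13,-1] → ·
    (2,4)@(5, 9): e=[16,11,-7] → ·
    (3,4)@(7, 9): e=[24,9,-13] → ·
  covered (4 px):
    · · · ·
    · · · ·
    · · · ·
    · █ █ █
    █ · · ·
T1:
  2·area = 4  (B↔C swapped to make it positive)
  edge (6, 10)→(3, 6): d=(-3,-4) top-left  bias=+0
  edge (3, 6)→(4, 6): d=(1,0) top-left  bias=+0
  edge (4, 6)→(6, 10): d=(2,4) right/bottom  bias=-1
  covered (0 px):
    · · · ·
    · · · ·
    · · · ·
    · · · ·
    · · · ·

Final: [15,5,0]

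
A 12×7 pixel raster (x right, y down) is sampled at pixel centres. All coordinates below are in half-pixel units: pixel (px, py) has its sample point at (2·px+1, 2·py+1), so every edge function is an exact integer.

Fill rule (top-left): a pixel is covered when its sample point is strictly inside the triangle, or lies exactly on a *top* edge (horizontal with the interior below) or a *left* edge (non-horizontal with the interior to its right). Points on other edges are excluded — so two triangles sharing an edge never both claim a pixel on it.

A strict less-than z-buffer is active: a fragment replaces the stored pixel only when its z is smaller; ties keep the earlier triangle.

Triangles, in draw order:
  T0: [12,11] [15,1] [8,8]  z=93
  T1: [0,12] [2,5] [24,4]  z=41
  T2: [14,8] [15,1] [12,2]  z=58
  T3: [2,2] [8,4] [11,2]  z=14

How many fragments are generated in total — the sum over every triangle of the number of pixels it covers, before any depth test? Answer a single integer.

T0:
  2·area = 49  (B↔C swapped to make it positive)
  edge (12, 11)→(8, 8): d=(-4,-3) top-left  bias=+0
  edge (8, 8)→(15, 1): d=(7,-7) top-left  bias=+0
  edge (15, 1)→(12, 11): d=(-3,10) right/bottom  bias=-1
    (7,0)@(15, 1): e=[49,0,0] → .  [on edge]
    (6,1)@(13, 3): e=[35,0,14] → X  [on edge]
    (7,1)@(15, 3): e=[41,14,-6] → .
    (5,2)@(11, 5): e=[21,0,28] → X  [on edge]
    (7,2)@(15, 5): e=[33,28,-12] → .
    (4,3)@(9, 7): e=[7,0,42] → X  [on edge]
    (7,3)@(15, 7): e=[25,42,-18] → .
    (3,4)@(7, 9): e=[-7,0,56] → .  [on edge]
    (4,4)@(9, 9): e=[-1,14,36] → .
    (5,4)@(11, 9): e=[5,28,16] → X
    (6,4)@(13, 9): e=[11,42,-4] → .
    (2,5)@(5, 11): e=[-21,0,70] → .  [on edge]
    (1,6)@(3, 13): e=[-35,0,84] → .  [on edge]
  covered (7 px):
    . . . . . . . . . . . .
    . . . . . . X . . . . .
    . . . . . X X . . . . .
    . . . . X X X . . . . .
    . . . . . X . . . . . .
    . . . . . . . . . . . .
    . . . . . . . . . . . .
T1:
  2·area = 152
  edge (0, 12)→(2, 5): d=(2,-7) top-left  bias=+0
  edge (2, 5)→(24, 4): d=(22,-1) top-left  bias=+0
  edge (24, 4)→(0, 12): d=(-24,8) right/bottom  bias=-1
    (1,2)@(3, 5): e=[7,1,144] → X
    (2,2)@(5, 5): e=[21,3,128] → X
    (3,2)@(7, 5): e=[35,5,112] → X
    (4,2)@(9, 5): e=[49,7,96] → X
    (5,2)@(11, 5): e=[63,9,80] → X
    (6,2)@(13, 5): e=[77,11,64] → X
    (7,2)@(15, 5): e=[91,13,48] → X
    (8,2)@(17, 5): e=[105,15,32] → X
    (9,2)@(19, 5): e=[119,17,16] → X
    (10,2)@(21, 5): e=[133,19,0] → .  [on edge]
    (1,3)@(3, 7): e=[11,45,96] → X
    (7,3)@(15, 7): e=[95,57,0] → .  [on edge]
    (4,4)@(9, 9): e=[57,95,0] → .  [on edge]
    (1,5)@(3, 11): e=[19,133,0] → .  [on edge]
  covered (20 px):
    . . . . . . . . . . . .
    . . . . . . . . . . . .
    . X X X X X X X X X . .
    . X X X X X X . . . . .
    X X X X . . . . . . . .
    X . . . . . . . . . . .
    . . . . . . . . . . . .
T2:
  2·area = 20  (B↔C swapped to make it positive)
  edge (14, 8)→(12, 2): d=(-2,-6) top-left  bias=+0
  edge (12, 2)→(15, 1): d=(3,-1) top-left  bias=+0
  edge (15, 1)→(14, 8): d=(-1,7) right/bottom  bias=-1
    (7,0)@(15, 1): e=[20,0,0] → .  [on edge]
    (4,1)@(9, 3): e=[-20,0,40] → .  [on edge]
    (6,1)@(13, 3): e=[4,4,12] → X
    (7,1)@(15, 3): e=[16,6,-2] → .
    (1,2)@(3, 5): e=[-60,0,80] → .  [on edge]
    (6,2)@(13, 5): e=[0,10,10] → X  [on edge]
    (7,2)@(15, 5): e=[12,12,-4] → .
    (6,3)@(13, 7): e=[-4,16,8] → .
    (7,5)@(15, 11): e=[0,30,-10] → .  [on edge]
  covered (2 px):
    . . . . . . . . . . . .
    . . . . . . X . . . . .
    . . . . . . X . . . . .
    . . . . . . . . . . . .
    . . . . . . . . . . . .
    . . . . . . . . . . . .
    . . . . . . . . . . . .
T3:
  2·area = 18  (B↔C swapped to make it positive)
  edge (2, 2)→(11, 2): d=(9,0) top-left  bias=+0
  edge (11, 2)→(8, 4): d=(-3,2) right/bottom  bias=-1
  edge (8, 4)→(2, 2): d=(-6,-2) top-left  bias=+0
    (2,1)@(5, 3): e=[9,9,0] → X  [on edge]
    (3,1)@(7, 3): e=[9,5,4] → X
    (4,1)@(9, 3): e=[9,1,8] → X
    (5,1)@(11, 3): e=[9,-3,12] → .
    (2,2)@(5, 5): e=[27,3,-12] → .
    (3,2)@(7, 5): e=[27,-1,-8] → .
    (4,2)@(9, 5): e=[27,-5,-4] → .
    (5,2)@(11, 5): e=[27,-9,0] → .  [on edge]
    (8,3)@(17, 7): e=[45,-27,0] → .  [on edge]
    (11,4)@(23, 9): e=[63,-45,0] → .  [on edge]
  covered (3 px):
    . . . . . . . . . . . .
    . . X X X . . . . . . .
    . . . . . . . . . . . .
    . . . . . . . . . . . .
    . . . . . . . . . . . .
    . . . . . . . . . . . .
    . . . . . . . . . . . .

Final: 32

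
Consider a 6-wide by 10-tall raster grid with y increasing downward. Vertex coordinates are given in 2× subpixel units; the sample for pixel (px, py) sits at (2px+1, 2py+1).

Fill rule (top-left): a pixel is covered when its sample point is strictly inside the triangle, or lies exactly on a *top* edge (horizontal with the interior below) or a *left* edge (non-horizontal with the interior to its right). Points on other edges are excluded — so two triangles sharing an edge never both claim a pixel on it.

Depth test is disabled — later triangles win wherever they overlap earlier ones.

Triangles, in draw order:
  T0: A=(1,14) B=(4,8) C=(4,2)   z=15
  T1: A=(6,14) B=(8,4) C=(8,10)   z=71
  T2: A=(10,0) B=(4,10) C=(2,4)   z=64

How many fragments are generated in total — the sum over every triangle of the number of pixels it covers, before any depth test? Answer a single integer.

T0:
  2·area = 18  (B↔C swapped to make it positive)
  edge (1, 14)→(4, 2): d=(3,-12) top-left  bias=+0
  edge (4, 2)→(4, 8): d=(0,6) right/bottom  bias=-1
  edge (4, 8)→(1, 14): d=(-3,6) right/bottom  bias=-1
    (1,3)@(3, 7): e=[3,6,9] → X
    (2,3)@(5, 7): e=[27,-6,-3] → .
    (1,4)@(3, 9): e=[9,6,3] → X
    (2,4)@(5, 9): e=[33,-6,-9] → .
    (1,5)@(3, 11): e=[15,6,-3] → .
  covered (2 px):
    . . . . . .
    . . . . . .
    . . . . . .
    . X . . . .
    . X . . . .
    . . . . . .
    . . . . . .
    . . . . . .
    . . . . . .
    . . . . . .
T1:
  2·area = 12
  edge (6, 14)→(8, 4): d=(2,-10) top-left  bias=+0
  edge (8, 4)→(8, 10): d=(0,6) right/bottom  bias=-1
  edge (8, 10)→(6, 14): d=(-2,4) right/bottom  bias=-1
    (3,4)@(7, 9): e=[0,6,6] → X  [on edge]
    (4,4)@(9, 9): e=[20,-6,-2] → .
    (3,5)@(7, 11): e=[4,6,2] → X
    (4,5)@(9, 11): e=[24,-6,-6] → .
    (3,6)@(7, 13): e=[8,6,-2] → .
    (2,9)@(5, 19): e=[0,18,-6] → .  [on edge]
  covered (2 px):
    . . . . . .
    . . . . . .
    . . . . . .
    . . . . . .
    . . . X . .
    . . . X . .
    . . . . . .
    . . . . . .
    . . . . . .
    . . . . . .
T2:
  2·area = 56
  edge (10, 0)→(4, 10): d=(-6,10) right/bottom  bias=-1
  edge (4, 10)→(2, 4): d=(-2,-6) top-left  bias=+0
  edge (2, 4)→(10, 0): d=(8,-4) top-left  bias=+0
    (0,0)@(1, 1): e=[84,0,-28] → .  [on edge]
    (4,0)@(9, 1): e=[4,48,4] → X
    (5,0)@(11, 1): e=[-16,60,12] → .
    (2,1)@(5, 3): e=[32,20,4] → X
    (3,1)@(7, 3): e=[12,32,12] → X
    (4,1)@(9, 3): e=[-8,44,20] → .
    (1,2)@(3, 5): e=[40,4,12] → X
    (3,2)@(7, 5): e=[0,28,28] → .  [on edge]
    (1,3)@(3, 7): e=[28,0,28] → X  [on edge]
    (3,3)@(7, 7): e=[-12,24,44] → .
    (1,4)@(3, 9): e=[16,-4,44] → .
    (2,4)@(5, 9): e=[-4,8,52] → .
    (2,6)@(5, 13): e=[-28,0,84] → .  [on edge]
    (0,7)@(1, 15): e=[0,-28,84] → .  [on edge]
    (3,9)@(7, 19): e=[-84,0,140] → .  [on edge]
  covered (7 px):
    . . . . X .
    . . X X . .
    . X X . . .
    . X X . . .
    . . . . . .
    . . . . . .
    . . . . . .
    . . . . . .
    . . . . . .
    . . . . . .

Answer: 11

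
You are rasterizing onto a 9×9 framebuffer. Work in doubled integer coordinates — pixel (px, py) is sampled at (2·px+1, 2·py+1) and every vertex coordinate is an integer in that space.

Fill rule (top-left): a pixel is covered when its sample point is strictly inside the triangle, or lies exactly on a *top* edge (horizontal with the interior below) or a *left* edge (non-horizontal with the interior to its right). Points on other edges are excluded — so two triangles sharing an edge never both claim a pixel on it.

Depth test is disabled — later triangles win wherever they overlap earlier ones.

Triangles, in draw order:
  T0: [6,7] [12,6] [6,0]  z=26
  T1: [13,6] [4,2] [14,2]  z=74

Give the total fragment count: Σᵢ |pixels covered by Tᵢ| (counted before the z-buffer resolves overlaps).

T0:
  2·area = 42  (B↔C swapped to make it positive)
  edge (6, 7)→(6, 0): d=(0,-7) top-left  bias=+0
  edge (6, 0)→(12, 6): d=(6,6) right/bottom  bias=-1
  edge (12, 6)→(6, 7): d=(-6,1) right/bottom  bias=-1
    (3,0)@(7, 1): e=[7,0,35] → ·  [on edge]
    (3,1)@(7, 3): e=[7,12,23] → █
    (4,1)@(9, 3): e=[21,0,21] → ·  [on edge]
    (3,2)@(7, 5): e=[7,24,11] → █
    (4,2)@(9, 5): e=[21,12,9] → █
    (5,2)@(11, 5): e=[35,0,7] → ·  [on edge]
    (3,3)@(7, 7): e=[7,36,-1] → ·
    (4,3)@(9, 7): e=[21,24,-3] → ·
    (6,3)@(13, 7): e=[49,0,-7] → ·  [on edge]
    (7,4)@(15, 9): e=[63,0,-21] → ·  [on edge]
    (8,5)@(17, 11): e=[77,0,-35] → ·  [on edge]
  covered (3 px):
    · · · · · · · · ·
    · · · █ · · · · ·
    · · · █ █ · · · ·
    · · · · · · · · ·
    · · · · · · · · ·
    · · · · · · · · ·
    · · · · · · · · ·
    · · · · · · · · ·
    · · · · · · · · ·
T1:
  2·area = 40
  edge (13, 6)→(4, 2): d=(-9,-4) top-left  bias=+0
  edge (4, 2)→(14, 2): d=(10,0) top-left  bias=+0
  edge (14, 2)→(13, 6): d=(-1,4) right/bottom  bias=-1
    (3,1)@(7, 3): e=[3,10,27] → █
    (4,1)@(9, 3): e=[11,10,19] → █
    (5,1)@(11, 3): e=[19,10,11] → █
    (6,1)@(13, 3): e=[27,10,3] → █
    (7,1)@(15, 3): e=[35,10,-5] → ·
    (3,2)@(7, 5): e=[-15,30,25] → ·
    (4,2)@(9, 5): e=[-7,30,17] → ·
    (5,2)@(11, 5): e=[1,30,9] → █
    (7,2)@(15, 5): e=[17,30,-7] → ·
    (5,3)@(11, 7): e=[-17,50,7] → ·
    (6,3)@(13, 7): e=[-9,50,-1] → ·
  covered (6 px):
    · · · · · · · · ·
    · · · █ █ █ █ · ·
    · · · · · █ █ · ·
    · · · · · · · · ·
    · · · · · · · · ·
    · · · · · · · · ·
    · · · · · · · · ·
    · · · · · · · · ·
    · · · · · · · · ·

Answer: 9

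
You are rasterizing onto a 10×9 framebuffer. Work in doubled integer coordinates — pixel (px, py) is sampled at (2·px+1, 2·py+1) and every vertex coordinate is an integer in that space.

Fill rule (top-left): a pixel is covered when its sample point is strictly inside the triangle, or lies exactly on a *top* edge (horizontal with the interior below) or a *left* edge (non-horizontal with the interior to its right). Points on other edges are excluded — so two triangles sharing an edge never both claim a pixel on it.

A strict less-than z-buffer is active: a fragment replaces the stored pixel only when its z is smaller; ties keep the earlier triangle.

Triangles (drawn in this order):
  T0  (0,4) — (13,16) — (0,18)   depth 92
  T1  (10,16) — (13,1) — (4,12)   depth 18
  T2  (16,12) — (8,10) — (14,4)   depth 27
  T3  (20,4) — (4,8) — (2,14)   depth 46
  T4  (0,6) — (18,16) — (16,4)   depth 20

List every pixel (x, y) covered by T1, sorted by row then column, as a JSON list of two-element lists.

T0:
  2·area = 182
  edge (0, 4)→(13, 16): d=(13,12) right/bottom  bias=-1
  edge (13, 16)→(0, 18): d=(-13,2) right/bottom  bias=-1
  edge (0, 18)→(0, 4): d=(0,-14) top-left  bias=+0
    (0,2)@(1, 5): e=[1,167,14] → X
    (1,2)@(3, 5): e=[-23,163,42] → .
    (0,3)@(1, 7): e=[27,141,14] → X
    (1,3)@(3, 7): e=[3,137,42] → X
    (2,3)@(5, 7): e=[-21,133,70] → .
    (0,4)@(1, 9): e=[53,115,14] → X
    (2,4)@(5, 9): e=[5,107,70] → X
    (3,4)@(7, 9): e=[-19,103,98] → .
    (0,5)@(1, 11): e=[79,89,14] → X
    (3,5)@(7, 11): e=[7,77,98] → X
    (4,5)@(9, 11): e=[-17,73,126] → .
    (0,6)@(1, 13): e=[105,63,14] → X
  covered (24 px):
    . . . . . . . . . .
    . . . . . . . . . .
    X . . . . . . . . .
    X X . . . . . . . .
    X X X . . . . . . .
    X X X X . . . . . .
    X X X X X . . . . .
    X X X X X X . . . .
    X X X . . . . . . .
T1:
  2·area = 102  (B↔C swapped to make it positive)
  edge (10, 16)→(4, 12): d=(-6,-4) top-left  bias=+0
  edge (4, 12)→(13, 1): d=(9,-11) top-left  bias=+0
  edge (13, 1)→(10, 16): d=(-3,15) right/bottom  bias=-1
    (6,0)@(13, 1): e=[102,0,0] → .  [on edge]
    (5,2)@(11, 5): e=[70,14,18] → X
    (6,2)@(13, 5): e=[78,36,-12] → .
    (4,3)@(9, 7): e=[50,10,42] → X
    (6,3)@(13, 7): e=[66,54,-18] → .
    (3,4)@(7, 9): e=[30,6,66] → X
    (6,4)@(13, 9): e=[54,72,-24] → .
    (2,5)@(5, 11): e=[10,2,90] → X
    (5,5)@(11, 11): e=[34,68,0] → .  [on edge]
    (2,6)@(5, 13): e=[-2,20,84] → .
    (3,6)@(7, 13): e=[6,42,54] → X
    (5,6)@(11, 13): e=[22,86,-6] → .
  covered (12 px):
    . . . . . . . . . .
    . . . . . . . . . .
    . . . . . X . . . .
    . . . . X X . . . .
    . . . X X X . . . .
    . . X X X . . . . .
    . . . X X . . . . .
    . . . . X . . . . .
    . . . . . . . . . .
T2:
  2·area = 60
  edge (16, 12)→(8, 10): d=(-8,-2) top-left  bias=+0
  edge (8, 10)→(14, 4): d=(6,-6) top-left  bias=+0
  edge (14, 4)→(16, 12): d=(2,8) right/bottom  bias=-1
    (8,0)@(17, 1): e=[90,0,-30] → .  [on edge]
    (7,1)@(15, 3): e=[70,0,-10] → .  [on edge]
    (6,2)@(13, 5): e=[50,0,10] → X  [on edge]
    (7,2)@(15, 5): e=[54,12,-6] → .
    (5,3)@(11, 7): e=[30,0,30] → X  [on edge]
    (7,3)@(15, 7): e=[38,24,-2] → .
    (4,4)@(9, 9): e=[10,0,50] → X  [on edge]
    (7,4)@(15, 9): e=[22,36,2] → X
    (8,4)@(17, 9): e=[26,48,-14] → .
    (3,5)@(7, 11): e=[-10,0,70] → .  [on edge]
    (4,5)@(9, 11): e=[-6,12,54] → .
    (5,5)@(11, 11): e=[-2,24,38] → .
    (2,6)@(5, 13): e=[-30,0,90] → .  [on edge]
    (1,7)@(3, 15): e=[-50,0,110] → .  [on edge]
    (0,8)@(1, 17): e=[-70,0,130] → .  [on edge]
  covered (9 px):
    . . . . . . . . . .
    . . . . . . . . . .
    . . . . . . X . . .
    . . . . . X X . . .
    . . . . X X X X . .
    . . . . . . X X . .
    . . . . . . . . . .
    . . . . . . . . . .
    . . . . . . . . . .
T3:
  2·area = 88  (B↔C swapped to make it positive)
  edge (20, 4)→(2, 14): d=(-18,10) right/bottom  bias=-1
  edge (2, 14)→(4, 8): d=(2,-6) top-left  bias=+0
  edge (4, 8)→(20, 4): d=(16,-4) top-left  bias=+0
    (2,2)@(5, 5): e=[132,0,-44] → .  [on edge]
    (8,2)@(17, 5): e=[12,72,4] → X
    (9,2)@(19, 5): e=[-8,84,12] → .
    (4,3)@(9, 7): e=[56,28,4] → X
    (5,3)@(11, 7): e=[36,40,12] → X
    (6,3)@(13, 7): e=[16,52,20] → X
    (7,3)@(15, 7): e=[-4,64,28] → .
    (8,3)@(17, 7): e=[-24,76,36] → .
    (2,4)@(5, 9): e=[60,8,20] → X
    (3,4)@(7, 9): e=[40,20,28] → X
    (5,4)@(11, 9): e=[0,44,44] → .  [on edge]
    (6,4)@(13, 9): e=[-20,56,52] → .
    (1,5)@(3, 11): e=[44,0,44] → X  [on edge]
    (0,8)@(1, 17): e=[-44,0,132] → .  [on edge]
  covered (11 px):
    . . . . . . . . . .
    . . . . . . . . . .
    . . . . . . . . X .
    . . . . X X X . . .
    . . X X X . . . . .
    . X X X . . . . . .
    . X . . . . . . . .
    . . . . . . . . . .
    . . . . . . . . . .
T4:
  2·area = 196  (B↔C swapped to make it positive)
  edge (0, 6)→(16, 4): d=(16,-2) top-left  bias=+0
  edge (16, 4)→(18, 16): d=(2,12) right/bottom  bias=-1
  edge (18, 16)→(0, 6): d=(-18,-10) top-left  bias=+0
    (4,2)@(9, 5): e=[2,86,108] → X
    (5,2)@(11, 5): e=[6,62,128] → X
    (6,2)@(13, 5): e=[10,38,148] → X
    (7,2)@(15, 5): e=[14,14,168] → X
    (8,2)@(17, 5): e=[18,-10,188] → .
    (1,3)@(3, 7): e=[22,162,12] → X
    (2,3)@(5, 7): e=[26,138,32] → X
    (3,3)@(7, 7): e=[30,114,52] → X
    (8,3)@(17, 7): e=[50,-6,152] → .
    (1,4)@(3, 9): e=[54,166,-24] → .
    (2,4)@(5, 9): e=[58,142,-4] → .
    (3,4)@(7, 9): e=[62,118,16] → X
    (4,5)@(9, 11): e=[98,98,0] → X  [on edge]
  covered (25 px):
    . . . . . . . . . .
    . . . . . . . . . .
    . . . . X X X X . .
    . X X X X X X X . .
    . . . X X X X X . .
    . . . . X X X X X .
    . . . . . . X X X .
    . . . . . . . . X .
    . . . . . . . . . .

Answer: [[5,2],[4,3],[5,3],[3,4],[4,4],[5,4],[2,5],[3,5],[4,5],[3,6],[4,6],[4,7]]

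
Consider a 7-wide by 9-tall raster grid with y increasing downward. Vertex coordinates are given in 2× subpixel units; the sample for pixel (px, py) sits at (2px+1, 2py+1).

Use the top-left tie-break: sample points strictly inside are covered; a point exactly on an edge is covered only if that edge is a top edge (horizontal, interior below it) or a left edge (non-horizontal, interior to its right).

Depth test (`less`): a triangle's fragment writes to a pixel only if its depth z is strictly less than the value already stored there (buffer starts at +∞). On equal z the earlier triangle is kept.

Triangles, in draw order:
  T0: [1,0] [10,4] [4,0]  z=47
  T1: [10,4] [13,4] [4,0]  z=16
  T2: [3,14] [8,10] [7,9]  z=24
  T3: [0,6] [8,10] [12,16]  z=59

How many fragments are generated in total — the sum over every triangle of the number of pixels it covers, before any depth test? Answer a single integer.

T0:
  2·area = 12  (B↔C swapped to make it positive)
  edge (1, 0)→(4, 0): d=(3,0) top-left  bias=+0
  edge (4, 0)→(10, 4): d=(6,4) right/bottom  bias=-1
  edge (10, 4)→(1, 0): d=(-9,-4) top-left  bias=+0
    (2,0)@(5, 1): e=[3,2,7] → #
    (3,0)@(7, 1): e=[3,-6,15] → ·
    (2,1)@(5, 3): e=[9,14,-11] → ·
  covered (1 px):
    · · # · · · ·
    · · · · · · ·
    · · · · · · ·
    · · · · · · ·
    · · · · · · ·
    · · · · · · ·
    · · · · · · ·
    · · · · · · ·
    · · · · · · ·
T1:
  2·area = 12  (B↔C swapped to make it positive)
  edge (10, 4)→(4, 0): d=(-6,-4) top-left  bias=+0
  edge (4, 0)→(13, 4): d=(9,4) right/bottom  bias=-1
  edge (13, 4)→(10, 4): d=(-3,0) right/bottom  bias=-1
    (4,1)@(9, 3): e=[2,7,3] → #
    (5,1)@(11, 3): e=[10,-1,3] → ·
    (4,2)@(9, 5): e=[-10,25,-3] → ·
  covered (1 px):
    · · · · · · ·
    · · · · # · ·
    · · · · · · ·
    · · · · · · ·
    · · · · · · ·
    · · · · · · ·
    · · · · · · ·
    · · · · · · ·
    · · · · · · ·
T2:
  2·area = 9  (B↔C swapped to make it positive)
  edge (3, 14)→(7, 9): d=(4,-5) top-left  bias=+0
  edge (7, 9)→(8, 10): d=(1,1) right/bottom  bias=-1
  edge (8, 10)→(3, 14): d=(-5,4) right/bottom  bias=-1
    (0,1)@(1, 3): e=[-54,0,63] → ·  [on edge]
    (1,2)@(3, 5): e=[-36,0,45] → ·  [on edge]
    (2,3)@(5, 7): e=[-18,0,27] → ·  [on edge]
    (3,4)@(7, 9): e=[0,0,9] → ·  [on edge]
    (4,5)@(9, 11): e=[18,0,-9] → ·  [on edge]
    (5,6)@(11, 13): e=[36,0,-27] → ·  [on edge]
    (6,7)@(13, 15): e=[54,0,-45] → ·  [on edge]
  covered (0 px):
    · · · · · · ·
    · · · · · · ·
    · · · · · · ·
    · · · · · · ·
    · · · · · · ·
    · · · · · · ·
    · · · · · · ·
    · · · · · · ·
    · · · · · · ·
T3:
  2·area = 32
  edge (0, 6)→(8, 10): d=(8,4) right/bottom  bias=-1
  edge (8, 10)→(12, 16): d=(4,6) right/bottom  bias=-1
  edge (12, 16)→(0, 6): d=(-12,-10) top-left  bias=+0
    (2,4)@(5, 9): e=[4,14,14] → #
    (3,4)@(7, 9): e=[-4,2,34] → ·
    (2,5)@(5, 11): e=[20,22,-10] → ·
    (3,5)@(7, 11): e=[12,10,10] → #
    (4,5)@(9, 11): e=[4,-2,30] → ·
    (3,6)@(7, 13): e=[28,18,-14] → ·
    (4,6)@(9, 13): e=[20,6,6] → #
    (5,6)@(11, 13): e=[12,-6,26] → ·
    (4,7)@(9, 15): e=[36,14,-18] → ·
    (5,7)@(11, 15): e=[28,2,2] → #
    (6,7)@(13, 15): e=[20,-10,22] → ·
    (5,8)@(11, 17): e=[44,10,-22] → ·
  covered (4 px):
    · · · · · · ·
    · · · · · · ·
    · · · · · · ·
    · · · · · · ·
    · · # · · · ·
    · · · # · · ·
    · · · · # · ·
    · · · · · # ·
    · · · · · · ·

Answer: 6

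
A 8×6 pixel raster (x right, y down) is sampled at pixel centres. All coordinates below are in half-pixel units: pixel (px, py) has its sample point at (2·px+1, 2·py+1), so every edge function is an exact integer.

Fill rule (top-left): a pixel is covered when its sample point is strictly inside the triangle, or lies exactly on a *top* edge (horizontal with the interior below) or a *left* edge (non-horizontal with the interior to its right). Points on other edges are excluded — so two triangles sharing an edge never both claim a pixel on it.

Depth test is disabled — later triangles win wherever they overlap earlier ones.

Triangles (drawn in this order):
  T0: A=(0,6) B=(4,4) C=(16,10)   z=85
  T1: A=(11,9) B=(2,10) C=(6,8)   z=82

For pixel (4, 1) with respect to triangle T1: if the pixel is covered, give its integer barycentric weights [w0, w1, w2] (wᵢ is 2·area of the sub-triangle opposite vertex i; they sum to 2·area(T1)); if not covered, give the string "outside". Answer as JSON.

T0:
  2·area = 48
  edge (0, 6)→(4, 4): d=(4,-2) top-left  bias=+0
  edge (4, 4)→(16, 10): d=(12,6) right/bottom  bias=-1
  edge (16, 10)→(0, 6): d=(-16,-4) top-left  bias=+0
    (1,2)@(3, 5): e=[2,18,28] → █
    (2,2)@(5, 5): e=[6,6,36] → █
    (3,2)@(7, 5): e=[10,-6,44] → ·
    (1,3)@(3, 7): e=[10,42,-4] → ·
    (2,3)@(5, 7): e=[14,30,4] → █
    (3,3)@(7, 7): e=[18,18,12] → █
    (4,3)@(9, 7): e=[22,6,20] → █
    (5,3)@(11, 7): e=[26,-6,28] → ·
    (2,4)@(5, 9): e=[22,54,-28] → ·
    (3,4)@(7, 9): e=[26,42,-20] → ·
    (4,4)@(9, 9): e=[30,30,-12] → ·
    (6,4)@(13, 9): e=[38,6,4] → █
  covered (6 px):
    · · · · · · · ·
    · · · · · · · ·
    · █ █ · · · · ·
    · · █ █ █ · · ·
    · · · · · · █ ·
    · · · · · · · ·
T1:
  2·area = 14
  edge (11, 9)→(2, 10): d=(-9,1) right/bottom  bias=-1
  edge (2, 10)→(6, 8): d=(4,-2) top-left  bias=+0
  edge (6, 8)→(11, 9): d=(5,1) right/bottom  bias=-1
    (0,3)@(1, 7): e=[28,-14,0] → ·  [on edge]
    (2,4)@(5, 9): e=[6,2,6] → █
    (3,4)@(7, 9): e=[4,6,4] → █
    (4,4)@(9, 9): e=[2,10,2] → █
    (5,4)@(11, 9): e=[0,14,0] → ·  [on edge]
    (2,5)@(5, 11): e=[-12,10,16] → ·
    (3,5)@(7, 11): e=[-14,14,14] → ·
    (4,5)@(9, 11): e=[-16,18,12] → ·
  covered (3 px):
    · · · · · · · ·
    · · · · · · · ·
    · · · · · · · ·
    · · · · · · · ·
    · · █ █ █ · · ·
    · · · · · · · ·

Result: "outside"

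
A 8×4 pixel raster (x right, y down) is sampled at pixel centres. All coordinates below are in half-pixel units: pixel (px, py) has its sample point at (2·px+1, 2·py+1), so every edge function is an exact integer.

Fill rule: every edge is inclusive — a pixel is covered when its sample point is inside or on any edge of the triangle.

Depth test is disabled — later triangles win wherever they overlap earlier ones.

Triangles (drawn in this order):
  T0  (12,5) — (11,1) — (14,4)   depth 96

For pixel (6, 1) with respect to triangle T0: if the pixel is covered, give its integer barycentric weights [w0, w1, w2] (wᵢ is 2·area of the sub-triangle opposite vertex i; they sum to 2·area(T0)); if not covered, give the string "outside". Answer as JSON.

T0:
  2·area = 9
  edge (12, 5)→(11, 1): d=(-1,-4) inclusive
  edge (11, 1)→(14, 4): d=(3,3) inclusive
  edge (14, 4)→(12, 5): d=(-2,1) inclusive
    (5,0)@(11, 1): e=[0,0,9] → X  [on edge]
    (6,0)@(13, 1): e=[8,-6,7] → .
    (5,1)@(11, 3): e=[-2,6,5] → .
    (6,1)@(13, 3): e=[6,0,3] → X  [on edge]
    (7,1)@(15, 3): e=[14,-6,1] → .
    (6,2)@(13, 5): e=[4,6,-1] → .
    (7,2)@(15, 5): e=[12,0,-3] → .  [on edge]
  covered (2 px):
    . . . . . X . .
    . . . . . . X .
    . . . . . . . .
    . . . . . . . .

Result: [0,3,6]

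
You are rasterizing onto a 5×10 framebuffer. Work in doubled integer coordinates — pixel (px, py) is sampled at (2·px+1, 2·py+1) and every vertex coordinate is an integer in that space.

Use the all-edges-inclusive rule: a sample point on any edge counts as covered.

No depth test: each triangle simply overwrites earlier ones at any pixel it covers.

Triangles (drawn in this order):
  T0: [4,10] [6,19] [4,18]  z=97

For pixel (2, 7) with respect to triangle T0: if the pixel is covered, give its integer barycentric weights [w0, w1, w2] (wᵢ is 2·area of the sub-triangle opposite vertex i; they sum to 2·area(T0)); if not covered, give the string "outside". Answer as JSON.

T0:
  2·area = 16
  edge (4, 10)→(6, 19): d=(2,9) inclusive
  edge (6, 19)→(4, 18): d=(-2,-1) inclusive
  edge (4, 18)→(4, 10): d=(0,-8) inclusive
    (2,7)@(5, 15): e=[1,7,8] → █
    (3,7)@(7, 15): e=[-17,9,24] → ·
    (2,8)@(5, 17): e=[5,3,8] → █
    (3,8)@(7, 17): e=[-13,5,24] → ·
    (2,9)@(5, 19): e=[9,-1,8] → ·
  covered (2 px):
    · · · · ·
    · · · · ·
    · · · · ·
    · · · · ·
    · · · · ·
    · · · · ·
    · · · · ·
    · · █ · ·
    · · █ · ·
    · · · · ·

Final: [7,8,1]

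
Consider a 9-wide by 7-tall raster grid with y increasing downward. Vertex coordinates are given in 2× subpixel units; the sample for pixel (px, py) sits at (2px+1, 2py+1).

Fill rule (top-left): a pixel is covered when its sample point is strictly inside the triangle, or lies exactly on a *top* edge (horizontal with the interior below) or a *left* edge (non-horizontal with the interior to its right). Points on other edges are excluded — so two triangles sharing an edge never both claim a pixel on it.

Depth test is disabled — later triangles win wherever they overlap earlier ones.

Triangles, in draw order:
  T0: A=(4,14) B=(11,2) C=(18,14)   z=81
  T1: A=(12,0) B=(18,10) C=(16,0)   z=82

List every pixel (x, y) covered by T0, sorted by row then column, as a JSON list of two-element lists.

T0:
  2·area = 168
  edge (4, 14)→(11, 2): d=(7,-12) top-left  bias=+0
  edge (11, 2)→(18, 14): d=(7,12) right/bottom  bias=-1
  edge (18, 14)→(4, 14): d=(-14,0) right/bottom  bias=-1
    (5,1)@(11, 3): e=[7,7,154] → #
    (6,1)@(13, 3): e=[31,-17,154] → ·
    (5,2)@(11, 5): e=[21,21,126] → #
    (6,2)@(13, 5): e=[45,-3,126] → ·
    (4,3)@(9, 7): e=[11,59,98] → #
    (6,3)@(13, 7): e=[59,11,98] → #
    (7,3)@(15, 7): e=[83,-13,98] → ·
    (3,4)@(7, 9): e=[1,97,70] → #
    (7,4)@(15, 9): e=[97,1,70] → #
    (8,4)@(17, 9): e=[121,-23,70] → ·
    (3,5)@(7, 11): e=[15,111,42] → #
    (8,5)@(17, 11): e=[135,-9,42] → ·
  covered (22 px):
    · · · · · · · · ·
    · · · · · # · · ·
    · · · · · # · · ·
    · · · · # # # · ·
    · · · # # # # # ·
    · · · # # # # # ·
    · · # # # # # # #
T1:
  2·area = 40  (B↔C swapped to make it positive)
  edge (12, 0)→(16, 0): d=(4,0) top-left  bias=+0
  edge (16, 0)→(18, 10): d=(2,10) right/bottom  bias=-1
  edge (18, 10)→(12, 0): d=(-6,-10) top-left  bias=+0
    (6,0)@(13, 1): e=[4,32,4] → #
    (7,0)@(15, 1): e=[4,12,24] → #
    (8,0)@(17, 1): e=[4,-8,44] → ·
    (6,1)@(13, 3): e=[12,36,-8] → ·
    (7,1)@(15, 3): e=[12,16,12] → #
    (8,1)@(17, 3): e=[12,-4,32] → ·
    (7,2)@(15, 5): e=[20,20,0] → #  [on edge]
    (8,2)@(17, 5): e=[20,0,20] → ·  [on edge]
    (7,3)@(15, 7): e=[28,24,-12] → ·
    (8,3)@(17, 7): e=[28,4,8] → #
    (8,4)@(17, 9): e=[36,8,-4] → ·
  covered (5 px):
    · · · · · · # # ·
    · · · · · · · # ·
    · · · · · · · # ·
    · · · · · · · · #
    · · · · · · · · ·
    · · · · · · · · ·
    · · · · · · · · ·

Answer: [[5,1],[5,2],[4,3],[5,3],[6,3],[3,4],[4,4],[5,4],[6,4],[7,4],[3,5],[4,5],[5,5],[6,5],[7,5],[2,6],[3,6],[4,6],[5,6],[6,6],[7,6],[8,6]]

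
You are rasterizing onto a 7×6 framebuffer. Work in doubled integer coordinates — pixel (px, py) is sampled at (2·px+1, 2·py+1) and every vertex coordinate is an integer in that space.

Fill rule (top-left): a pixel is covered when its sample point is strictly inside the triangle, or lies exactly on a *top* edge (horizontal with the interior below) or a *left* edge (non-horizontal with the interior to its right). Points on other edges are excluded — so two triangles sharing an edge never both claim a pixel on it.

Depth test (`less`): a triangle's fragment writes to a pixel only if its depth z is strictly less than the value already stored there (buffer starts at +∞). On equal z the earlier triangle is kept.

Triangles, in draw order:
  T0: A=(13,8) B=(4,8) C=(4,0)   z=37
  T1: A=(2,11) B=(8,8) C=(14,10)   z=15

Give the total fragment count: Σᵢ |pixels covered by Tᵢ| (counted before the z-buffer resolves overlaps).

T0:
  2·area = 72
  edge (13, 8)→(4, 8): d=(-9,0) right/bottom  bias=-1
  edge (4, 8)→(4, 0): d=(0,-8) top-left  bias=+0
  edge (4, 0)→(13, 8): d=(9,8) right/bottom  bias=-1
    (2,0)@(5, 1): e=[63,8,1] → X
    (3,0)@(7, 1): e=[63,24,-15] → .
    (2,1)@(5, 3): e=[45,8,19] → X
    (3,1)@(7, 3): e=[45,24,3] → X
    (4,1)@(9, 3): e=[45,40,-13] → .
    (2,2)@(5, 5): e=[27,8,37] → X
    (4,2)@(9, 5): e=[27,40,5] → X
    (5,2)@(11, 5): e=[27,56,-11] → .
    (2,3)@(5, 7): e=[9,8,55] → X
    (5,3)@(11, 7): e=[9,56,7] → X
    (6,3)@(13, 7): e=[9,72,-9] → .
    (2,4)@(5, 9): e=[-9,8,73] → .
  covered (10 px):
    . . X . . . .
    . . X X . . .
    . . X X X . .
    . . X X X X .
    . . . . . . .
    . . . . . . .
T1:
  2·area = 30
  edge (2, 11)→(8, 8): d=(6,-3) top-left  bias=+0
  edge (8, 8)→(14, 10): d=(6,2) right/bottom  bias=-1
  edge (14, 10)→(2, 11): d=(-12,1) right/bottom  bias=-1
    (2,3)@(5, 7): e=[-15,0,45] → .  [on edge]
    (3,4)@(7, 9): e=[3,8,19] → X
    (4,4)@(9, 9): e=[9,4,17] → X
    (5,4)@(11, 9): e=[15,0,15] → .  [on edge]
    (3,5)@(7, 11): e=[15,20,-5] → .
    (4,5)@(9, 11): e=[21,16,-7] → .
  covered (2 px):
    . . . . . . .
    . . . . . . .
    . . . . . . .
    . . . . . . .
    . . . X X . .
    . . . . . . .

Answer: 12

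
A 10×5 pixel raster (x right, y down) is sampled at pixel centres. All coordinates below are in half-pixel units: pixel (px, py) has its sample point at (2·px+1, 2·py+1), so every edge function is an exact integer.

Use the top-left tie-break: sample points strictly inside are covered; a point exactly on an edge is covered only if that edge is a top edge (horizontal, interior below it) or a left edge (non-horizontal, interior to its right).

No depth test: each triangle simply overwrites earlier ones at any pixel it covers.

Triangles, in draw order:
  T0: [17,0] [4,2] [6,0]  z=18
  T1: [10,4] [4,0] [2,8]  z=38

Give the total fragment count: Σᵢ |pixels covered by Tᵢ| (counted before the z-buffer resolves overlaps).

T0:
  2·area = 22
  edge (17, 0)→(4, 2): d=(-13,2) right/bottom  bias=-1
  edge (4, 2)→(6, 0): d=(2,-2) top-left  bias=+0
  edge (6, 0)→(17, 0): d=(11,0) top-left  bias=+0
    (2,0)@(5, 1): e=[11,0,11] → #  [on edge]
    (3,0)@(7, 1): e=[7,4,11] → #
    (4,0)@(9, 1): e=[3,8,11] → #
    (5,0)@(11, 1): e=[-1,12,11] → ·
    (1,1)@(3, 3): e=[-11,0,33] → ·  [on edge]
    (2,1)@(5, 3): e=[-15,4,33] → ·
    (3,1)@(7, 3): e=[-19,8,33] → ·
    (4,1)@(9, 3): e=[-23,12,33] → ·
    (0,2)@(1, 5): e=[-33,0,55] → ·  [on edge]
  covered (3 px):
    · · # # # · · · · ·
    · · · · · · · · · ·
    · · · · · · · · · ·
    · · · · · · · · · ·
    · · · · · · · · · ·
T1:
  2·area = 56  (B↔C swapped to make it positive)
  edge (10, 4)→(2, 8): d=(-8,4) right/bottom  bias=-1
  edge (2, 8)→(4, 0): d=(2,-8) top-left  bias=+0
  edge (4, 0)→(10, 4): d=(6,4) right/bottom  bias=-1
    (2,0)@(5, 1): e=[44,10,2] → #
    (3,0)@(7, 1): e=[36,26,-6] → ·
    (2,1)@(5, 3): e=[28,14,14] → #
    (3,1)@(7, 3): e=[20,30,6] → #
    (4,1)@(9, 3): e=[12,46,-2] → ·
    (1,2)@(3, 5): e=[20,2,34] → #
    (4,2)@(9, 5): e=[-4,50,10] → ·
    (1,3)@(3, 7): e=[4,6,46] → #
    (2,3)@(5, 7): e=[-4,22,38] → ·
    (3,3)@(7, 7): e=[-12,38,30] → ·
    (1,4)@(3, 9): e=[-12,10,58] → ·
  covered (7 px):
    · · # · · · · · · ·
    · · # # · · · · · ·
    · # # # · · · · · ·
    · # · · · · · · · ·
    · · · · · · · · · ·

Answer: 10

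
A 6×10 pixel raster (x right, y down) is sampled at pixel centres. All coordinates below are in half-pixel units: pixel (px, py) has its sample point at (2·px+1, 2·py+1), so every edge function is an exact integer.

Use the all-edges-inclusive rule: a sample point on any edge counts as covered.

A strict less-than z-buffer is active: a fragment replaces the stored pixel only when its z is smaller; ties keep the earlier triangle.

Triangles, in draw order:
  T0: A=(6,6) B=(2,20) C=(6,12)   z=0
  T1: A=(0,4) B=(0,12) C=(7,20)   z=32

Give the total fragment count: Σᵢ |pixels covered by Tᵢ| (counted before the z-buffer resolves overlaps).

T0:
  2·area = 24  (B↔C swapped to make it positive)
  edge (6, 6)→(6, 12): d=(0,6) inclusive
  edge (6, 12)→(2, 20): d=(-4,8) inclusive
  edge (2, 20)→(6, 6): d=(4,-14) inclusive
    (2,5)@(5, 11): e=[6,12,6] → X
    (3,5)@(7, 11): e=[-6,-4,34] → .
    (2,6)@(5, 13): e=[6,4,14] → X
    (3,6)@(7, 13): e=[-6,-12,42] → .
    (2,7)@(5, 15): e=[6,-4,22] → .
    (1,8)@(3, 17): e=[18,4,2] → X
    (2,8)@(5, 17): e=[6,-12,30] → .
    (1,9)@(3, 19): e=[18,-4,10] → .
  covered (3 px):
    . . . . . .
    . . . . . .
    . . . . . .
    . . . . . .
    . . . . . .
    . . X . . .
    . . X . . .
    . . . . . .
    . X . . . .
    . . . . . .
T1:
  2·area = 56  (B↔C swapped to make it positive)
  edge (0, 4)→(7, 20): d=(7,16) inclusive
  edge (7, 20)→(0, 12): d=(-7,-8) inclusive
  edge (0, 12)→(0, 4): d=(0,-8) inclusive
    (0,3)@(1, 7): e=[5,43,8] → X
    (1,3)@(3, 7): e=[-27,59,24] → .
    (0,4)@(1, 9): e=[19,29,8] → X
    (1,4)@(3, 9): e=[-13,45,24] → .
    (0,5)@(1, 11): e=[33,15,8] → X
    (1,5)@(3, 11): e=[1,31,24] → X
    (2,5)@(5, 11): e=[-31,47,40] → .
    (0,6)@(1, 13): e=[47,1,8] → X
    (2,6)@(5, 13): e=[-17,33,40] → .
    (0,7)@(1, 15): e=[61,-13,8] → .
    (1,7)@(3, 15): e=[29,3,24] → X
    (2,7)@(5, 15): e=[-3,19,40] → .
  covered (8 px):
    . . . . . .
    . . . . . .
    . . . . . .
    X . . . . .
    X . . . . .
    X X . . . .
    X X . . . .
    . X . . . .
    . . X . . .
    . . . . . .

Final: 11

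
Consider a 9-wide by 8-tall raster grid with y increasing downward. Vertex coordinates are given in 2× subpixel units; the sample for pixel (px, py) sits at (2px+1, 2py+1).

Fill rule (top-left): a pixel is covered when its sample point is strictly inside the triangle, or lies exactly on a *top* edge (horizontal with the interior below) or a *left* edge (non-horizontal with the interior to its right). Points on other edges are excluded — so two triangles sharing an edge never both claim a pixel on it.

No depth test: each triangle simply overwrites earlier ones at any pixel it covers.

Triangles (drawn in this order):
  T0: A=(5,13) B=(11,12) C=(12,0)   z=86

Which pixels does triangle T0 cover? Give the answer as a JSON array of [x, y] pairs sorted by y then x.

T0:
  2·area = 71  (B↔C swapped to make it positive)
  edge (5, 13)→(12, 0): d=(7,-13) top-left  bias=+0
  edge (12, 0)→(11, 12): d=(-1,12) right/bottom  bias=-1
  edge (11, 12)→(5, 13): d=(-6,1) right/bottom  bias=-1
    (5,1)@(11, 3): e=[8,9,54] → X
    (6,1)@(13, 3): e=[34,-15,52] → .
    (5,2)@(11, 5): e=[22,7,42] → X
    (6,2)@(13, 5): e=[48,-17,40] → .
    (4,3)@(9, 7): e=[10,29,32] → X
    (6,3)@(13, 7): e=[62,-19,28] → .
    (4,4)@(9, 9): e=[24,27,20] → X
    (6,4)@(13, 9): e=[76,-21,16] → .
    (3,5)@(7, 11): e=[12,49,10] → X
    (6,5)@(13, 11): e=[90,-23,4] → .
    (8,5)@(17, 11): e=[142,-71,0] → .  [on edge]
    (2,6)@(5, 13): e=[0,71,0] → .  [on edge]
  covered (9 px):
    . . . . . . . . .
    . . . . . X . . .
    . . . . . X . . .
    . . . . X X . . .
    . . . . X X . . .
    . . . X X X . . .
    . . . . . . . . .
    . . . . . . . . .

Answer: [[5,1],[5,2],[4,3],[5,3],[4,4],[5,4],[3,5],[4,5],[5,5]]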